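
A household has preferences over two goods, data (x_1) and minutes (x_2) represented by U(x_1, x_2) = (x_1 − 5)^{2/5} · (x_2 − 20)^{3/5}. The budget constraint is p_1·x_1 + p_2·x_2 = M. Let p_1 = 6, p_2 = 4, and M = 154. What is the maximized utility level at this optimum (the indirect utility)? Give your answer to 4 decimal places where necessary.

V = 4.7717

MRS = (2/3)·(x_2−20)/(x_1−5). Tangency with p_1/p_2 gives x_2−20 = (3/2)·(p_1/p_2)·(x_1−5).
After buying the subsistence bundle (5, 20), a share 0.4 of the remaining income goes to x_1: x_1* = 5 + 0.4·(M − 5p_1 − 20p_2)/p_1.
Discretionary income = 154 − 5·6 − 20·4 = 44; x_1* = 5 + 0.4·44/6 = 7.9333; x_2* = 20 + 0.6·44/4 = 26.6.
Utility at the optimum: U(7.9333, 26.6) = 4.7717.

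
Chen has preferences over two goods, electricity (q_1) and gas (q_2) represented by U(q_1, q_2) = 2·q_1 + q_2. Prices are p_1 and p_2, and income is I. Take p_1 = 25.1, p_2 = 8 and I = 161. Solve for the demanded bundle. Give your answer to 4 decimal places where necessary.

Perfect substitutes: compare marginal utility per dollar. 2/p_1 vs 1/p_2 → 0.0797 vs 0.125.
q_2 gives more utility per dollar, so spend all income on q_2: q_2* = I/p_2, q_1* = 0.
Numerically: q_1* = 0, q_2* = 20.125.

q_1* = 0, q_2* = 20.125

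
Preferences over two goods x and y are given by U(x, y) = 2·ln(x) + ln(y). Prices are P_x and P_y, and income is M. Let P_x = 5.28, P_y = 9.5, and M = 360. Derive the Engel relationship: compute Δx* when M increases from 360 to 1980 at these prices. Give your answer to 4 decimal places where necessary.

Δx* = 204.5455

Tangency: MRS = 2·y/x = P_x/P_y.
So 2·P_y·y = P_x·x; combined with the budget, a share 2/3 of income goes to x.
Demand: x*(P_x,P_y,M) = 2/3·M/P_x and y* = 1/3·M/P_y.
At P_x=5.28, P_y=9.5, M=360: x* = 2/3·360/5.28 = 45.4545.
At M' = 1980: x* = 250. Change: 250 − 45.4545 = 204.5455.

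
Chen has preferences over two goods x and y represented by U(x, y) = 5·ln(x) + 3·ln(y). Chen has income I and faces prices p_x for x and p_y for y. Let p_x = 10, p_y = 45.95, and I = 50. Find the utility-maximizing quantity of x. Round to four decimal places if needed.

Demand: x*(p_x,p_y,I) = 0.625·I/p_x and y* = 0.375·I/p_y.
At p_x=10, p_y=45.95, I=50: x* = 0.625·50/10 = 3.125.

x* = 3.125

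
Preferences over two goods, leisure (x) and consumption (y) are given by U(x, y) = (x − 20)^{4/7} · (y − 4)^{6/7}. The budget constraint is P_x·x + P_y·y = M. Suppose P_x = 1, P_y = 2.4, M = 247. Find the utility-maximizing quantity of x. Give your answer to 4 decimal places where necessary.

x* = 106.96

MRS = (2/3)·(y−4)/(x−20). Tangency with P_x/P_y gives y−4 = (3/2)·(P_x/P_y)·(x−20).
Substituting into the budget: x* = 20 + 0.4·(M − 20·P_x − 4·P_y)/P_x, and y* = 4 + 0.6·(…)/P_y.
Discretionary income = 247 − 20·1 − 4·2.4 = 217.4; x* = 20 + 0.4·217.4/1 = 106.96.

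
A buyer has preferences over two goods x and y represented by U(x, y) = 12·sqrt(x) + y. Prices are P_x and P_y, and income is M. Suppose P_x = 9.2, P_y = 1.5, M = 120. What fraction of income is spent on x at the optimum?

Thus x* = (6·P_y/P_x)² — independent of M — with the rest of income spent on y.
Plugging in: x* = (6·1.5/9.2)² = 0.957, y* = 74.1304.
Expenditure on x: 9.2·0.957 = 8.8043; share = 0.0734.

share on x = 0.0734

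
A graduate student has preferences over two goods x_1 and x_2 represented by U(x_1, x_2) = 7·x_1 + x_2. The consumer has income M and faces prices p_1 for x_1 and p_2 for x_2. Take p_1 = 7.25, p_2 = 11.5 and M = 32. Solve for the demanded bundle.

x_1* = 4.4138, x_2* = 0

Perfect substitutes: compare marginal utility per dollar. 7/p_1 vs 1/p_2 → 0.9655 vs 0.087.
x_1 gives more utility per dollar, so spend all income on x_1: x_1* = M/p_1, x_2* = 0.
Numerically: x_1* = 4.4138, x_2* = 0.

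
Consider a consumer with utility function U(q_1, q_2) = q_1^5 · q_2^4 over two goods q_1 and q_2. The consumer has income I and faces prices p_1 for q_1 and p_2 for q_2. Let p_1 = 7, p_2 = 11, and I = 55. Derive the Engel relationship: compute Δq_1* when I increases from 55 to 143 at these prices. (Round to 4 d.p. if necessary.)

Δq_1* = 6.9841

Tangency: MRS = (5/4)·q_2/q_1 = p_1/p_2.
Rearranging, p_2·q_2 = (4/5)·p_1·q_1. Substituting into the budget gives p_1·q_1·(1 + (4/5)) = I.
Demand: q_1*(p_1,p_2,I) = 5/9·I/p_1 and q_2* = 4/9·I/p_2.
At p_1=7, p_2=11, I=55: q_1* = 5/9·55/7 = 4.3651.
At I' = 143: q_1* = 11.3492. Change: 11.3492 − 4.3651 = 6.9841.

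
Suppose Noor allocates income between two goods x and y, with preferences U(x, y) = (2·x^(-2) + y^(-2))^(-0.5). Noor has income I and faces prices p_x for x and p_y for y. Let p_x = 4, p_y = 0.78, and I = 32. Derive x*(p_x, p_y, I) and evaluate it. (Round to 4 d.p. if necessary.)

x* = 6.3146

From the CES first-order condition, 2·(y/x)^(3) = p_x/p_y.
Hence y/x = ((1/2)·p_x/p_y)^(1/(3)), i.e. raised to the 1/3 power.
With the ratio pinned down, the budget gives x* = I/(p_x + p_y·(y/x)) and y* = (y/x)·x*.
Numerically y/x = 1.368711, so x* = 32/(4 + 0.78·1.368711) = 6.3146.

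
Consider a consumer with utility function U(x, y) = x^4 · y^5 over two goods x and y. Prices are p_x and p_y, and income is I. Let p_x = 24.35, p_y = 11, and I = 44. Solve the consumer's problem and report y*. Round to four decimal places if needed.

Tangency: MRS = (4/5)·y/x = p_x/p_y.
So 4·p_y·y = 5·p_x·x; combined with the budget, a share 4/9 of income goes to x.
Demand: x*(p_x,p_y,I) = 4/9·I/p_x and y* = 5/9·I/p_y.
At p_x=24.35, p_y=11, I=44: y* = 5/9·44/11 = 2.2222.

y* = 2.2222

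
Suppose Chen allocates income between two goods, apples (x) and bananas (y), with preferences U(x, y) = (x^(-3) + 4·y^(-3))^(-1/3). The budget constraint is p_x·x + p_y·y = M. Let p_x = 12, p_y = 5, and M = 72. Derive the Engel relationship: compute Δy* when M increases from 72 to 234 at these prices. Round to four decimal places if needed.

MU_x ∝ x^(-4), MU_y ∝ 4·y^(-4), so MRS = (1/4)·(y/x)^(4) = p_x/p_y.
Hence y/x = (4·p_x/p_y)^(1/(4)), i.e. raised to the 0.25 power.
Substitute y = (y/x)·x into the budget: x* = M/(p_x + p_y·(y/x)).
Numerically y/x = 1.760223, so x* = 72/(12 + 5·1.760223) = 3.4614 and y* = 1.760223·3.4614 = 6.0928.
At M' = 234: y* = 19.8015. Change: 19.8015 − 6.0928 = 13.7087.

Δy* = 13.7087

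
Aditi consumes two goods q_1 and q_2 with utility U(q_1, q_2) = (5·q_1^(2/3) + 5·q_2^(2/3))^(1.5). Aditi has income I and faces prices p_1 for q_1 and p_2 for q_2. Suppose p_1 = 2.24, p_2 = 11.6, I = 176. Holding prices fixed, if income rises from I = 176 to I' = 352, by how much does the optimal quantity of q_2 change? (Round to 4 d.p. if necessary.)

MRS = MU_q_1/MU_q_2 = (q_2/q_1)^(1/3). Set equal to p_1/p_2.
Solve for the ratio: q_2/q_1 = [p_1/p_2]^(3).
Substitute q_2 = (q_2/q_1)·q_1 into the budget: q_1* = I/(p_1 + p_2·(q_2/q_1)).
Numerically q_2/q_1 = 0.007201, so q_1* = 176/(2.24 + 11.6·0.007201) = 75.7469 and q_2* = 0.007201·75.7469 = 0.5454.
At I' = 352: q_2* = 1.0908. Change: 1.0908 − 0.5454 = 0.5454.

Δq_2* = 0.5454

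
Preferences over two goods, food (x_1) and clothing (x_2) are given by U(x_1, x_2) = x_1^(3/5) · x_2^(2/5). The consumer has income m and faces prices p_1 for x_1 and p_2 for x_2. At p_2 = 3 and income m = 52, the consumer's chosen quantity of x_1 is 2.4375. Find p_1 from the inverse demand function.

p_1 = 12.8

The MRS is (3/2)·x_2/x_1. Set MRS = p_1/p_2.
Rearranging, p_2·x_2 = (2/3)·p_1·x_1. Substituting into the budget gives p_1·x_1·(1 + (2/3)) = m.
Demand: x_1*(p_1,p_2,m) = 0.6·m/p_1 and x_2* = 0.4·m/p_2.
Set x_1* = 2.4375 in the demand function and solve for p_1: p_1 = 12.8.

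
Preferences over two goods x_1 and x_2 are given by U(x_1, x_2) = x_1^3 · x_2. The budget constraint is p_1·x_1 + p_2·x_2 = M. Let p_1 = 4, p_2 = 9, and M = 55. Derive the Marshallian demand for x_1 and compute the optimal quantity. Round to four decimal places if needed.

MU_x_1/MU_x_2 = (3·x_2)/(x_1); tangency sets this equal to p_1/p_2.
So 3·p_2·x_2 = p_1·x_1; combined with the budget, a share 0.75 of income goes to x_1.
Demand: x_1*(p_1,p_2,M) = 0.75·M/p_1 and x_2* = 0.25·M/p_2.
At p_1=4, p_2=9, M=55: x_1* = 0.75·55/4 = 10.3125.

x_1* = 10.3125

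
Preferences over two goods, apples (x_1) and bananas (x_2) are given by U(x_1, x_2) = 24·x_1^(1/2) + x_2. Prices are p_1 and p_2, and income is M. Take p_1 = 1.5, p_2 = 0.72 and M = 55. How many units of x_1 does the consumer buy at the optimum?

MU_x_1 = 12/√x_1, MU_x_2 = 1. Tangency: 12/√x_1 = p_1/p_2.
Solve: √x_1 = 12·p_2/p_1, so x_1*(p_1,p_2) = (12·p_2/p_1)², and x_2* = (M − p_1·x_1*)/p_2.
Plugging in: x_1* = (12·0.72/1.5)² = 33.1776.

x_1* = 33.1776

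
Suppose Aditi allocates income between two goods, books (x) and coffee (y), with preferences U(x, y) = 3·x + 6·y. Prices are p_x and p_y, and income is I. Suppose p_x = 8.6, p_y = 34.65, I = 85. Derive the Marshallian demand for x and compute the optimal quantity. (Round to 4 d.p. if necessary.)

x* = 9.8837

Perfect substitutes: compare marginal utility per dollar. 3/p_x vs 6/p_y → 0.3488 vs 0.1732.
x gives more utility per dollar, so spend all income on x: x* = I/p_x, y* = 0.
Numerically: x* = 9.8837, y* = 0.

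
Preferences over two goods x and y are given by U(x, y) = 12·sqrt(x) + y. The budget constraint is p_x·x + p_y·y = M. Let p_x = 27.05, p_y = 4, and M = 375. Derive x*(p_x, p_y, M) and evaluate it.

Solve: √x = 6·p_y/p_x, so x*(p_x,p_y) = (6·p_y/p_x)², and y* = (M − p_x·x*)/p_y.
Plugging in: x* = (6·4/27.05)² = 0.7872.

x* = 0.7872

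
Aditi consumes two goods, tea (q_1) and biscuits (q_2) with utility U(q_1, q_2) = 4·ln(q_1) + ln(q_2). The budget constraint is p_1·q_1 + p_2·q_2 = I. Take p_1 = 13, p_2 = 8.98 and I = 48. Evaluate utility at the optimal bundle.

MU_q_1/MU_q_2 = (4·q_2)/(q_1); tangency sets this equal to p_1/p_2.
So 4·p_2·q_2 = p_1·q_1; combined with the budget, a share 0.8 of income goes to q_1.
Demand: q_1*(p_1,p_2,I) = 0.8·I/p_1 and q_2* = 0.2·I/p_2.
At p_1=13, p_2=8.98, I=48: q_1* = 0.8·48/13 = 2.9538, q_2* = 1.069.
Utility at the optimum: U(2.9538, 1.069) = 4.3992.

V = 4.3992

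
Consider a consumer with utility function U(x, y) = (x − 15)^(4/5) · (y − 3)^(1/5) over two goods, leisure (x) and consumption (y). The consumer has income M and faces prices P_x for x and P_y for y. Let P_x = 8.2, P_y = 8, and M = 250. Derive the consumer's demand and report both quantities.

x* = 25.0488, y* = 5.575

Let x' = x−15, y' = y−3. MRS = 4·y'/x' = P_x/P_y.
After buying the subsistence bundle (15, 3), a share 0.8 of the remaining income goes to x: x* = 15 + 0.8·(M − 15P_x − 3P_y)/P_x.
Discretionary income = 250 − 15·8.2 − 3·8 = 103; x* = 15 + 0.8·103/8.2 = 25.0488; y* = 3 + 0.2·103/8 = 5.575.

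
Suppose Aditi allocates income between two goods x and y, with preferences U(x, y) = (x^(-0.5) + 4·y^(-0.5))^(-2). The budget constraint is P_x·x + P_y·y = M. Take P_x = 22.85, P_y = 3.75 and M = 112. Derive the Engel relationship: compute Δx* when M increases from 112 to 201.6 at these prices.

Δx* = 1.6478

MU_x ∝ x^(-1.5), MU_y ∝ 4·y^(-1.5), so MRS = (1/4)·(y/x)^(1.5) = P_x/P_y.
Solve for the ratio: y/x = [4·P_x/P_y]^(2/3).
With the ratio pinned down, the budget gives x* = M/(P_x + P_y·(y/x)) and y* = (y/x)·x*.
Numerically y/x = 8.406398, so x* = 112/(22.85 + 3.75·8.406398) = 2.0598.
At M' = 201.6: x* = 3.7077. Change: 3.7077 − 2.0598 = 1.6478.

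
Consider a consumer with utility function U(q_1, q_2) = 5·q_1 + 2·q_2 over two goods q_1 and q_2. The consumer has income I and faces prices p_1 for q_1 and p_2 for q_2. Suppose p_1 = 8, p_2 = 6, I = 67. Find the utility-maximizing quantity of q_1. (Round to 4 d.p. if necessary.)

Perfect substitutes: compare marginal utility per dollar. 5/p_1 vs 2/p_2 → 0.625 vs 0.3333.
q_1 gives more utility per dollar, so spend all income on q_1: q_1* = I/p_1, q_2* = 0.
Numerically: q_1* = 8.375, q_2* = 0.

q_1* = 8.375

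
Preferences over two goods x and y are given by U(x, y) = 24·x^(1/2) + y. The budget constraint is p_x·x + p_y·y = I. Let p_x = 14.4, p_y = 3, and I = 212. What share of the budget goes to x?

Thus x* = (12·p_y/p_x)² — independent of I — with the rest of income spent on y.
Plugging in: x* = (12·3/14.4)² = 6.25, y* = 40.6667.
Expenditure on x: 14.4·6.25 = 90; share = 0.4245.

share on x = 0.4245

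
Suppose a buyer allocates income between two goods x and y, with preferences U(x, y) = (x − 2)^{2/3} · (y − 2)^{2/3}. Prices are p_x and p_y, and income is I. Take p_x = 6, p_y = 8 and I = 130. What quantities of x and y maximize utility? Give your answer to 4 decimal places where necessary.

This is Cobb-Douglas in (x−2, y−2): tangency gives 2/3·p_y·(y−2) = 2/3·p_x·(x−2).
After buying the subsistence bundle (2, 2), a share 0.5 of the remaining income goes to x: x* = 2 + 0.5·(I − 2p_x − 2p_y)/p_x.
Discretionary income = 130 − 2·6 − 2·8 = 102; x* = 2 + 0.5·102/6 = 10.5; y* = 2 + 0.5·102/8 = 8.375.

x* = 10.5, y* = 8.375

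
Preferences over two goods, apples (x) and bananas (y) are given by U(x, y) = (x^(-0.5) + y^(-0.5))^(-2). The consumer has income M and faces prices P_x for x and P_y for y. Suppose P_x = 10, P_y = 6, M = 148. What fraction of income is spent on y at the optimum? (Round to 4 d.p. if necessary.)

share on y = 0.4575

MU_x ∝ x^(-1.5), MU_y ∝ y^(-1.5), so MRS = (y/x)^(1.5) = P_x/P_y.
Hence y/x = (P_x/P_y)^(1/(1.5)), i.e. raised to the 2/3 power.
Substitute y = (y/x)·x into the budget: x* = M/(P_x + P_y·(y/x)).
Numerically y/x = 1.405721, so x* = 148/(10 + 6·1.405721) = 8.0285 and y* = 1.405721·8.0285 = 11.2858.
Expenditure on y: 6·11.2858 = 67.715; share = 0.4575.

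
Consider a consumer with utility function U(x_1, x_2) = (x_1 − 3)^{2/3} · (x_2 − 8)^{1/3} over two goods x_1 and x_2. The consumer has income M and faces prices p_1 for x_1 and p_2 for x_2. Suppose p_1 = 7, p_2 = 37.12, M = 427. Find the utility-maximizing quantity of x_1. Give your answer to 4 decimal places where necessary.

x_1* = 13.3848

Substituting into the budget: x_1* = 3 + 2/3·(M − 3·p_1 − 8·p_2)/p_1, and x_2* = 8 + 1/3·(…)/p_2.
Discretionary income = 427 − 3·7 − 8·37.12 = 109.04; x_1* = 3 + 2/3·109.04/7 = 13.3848.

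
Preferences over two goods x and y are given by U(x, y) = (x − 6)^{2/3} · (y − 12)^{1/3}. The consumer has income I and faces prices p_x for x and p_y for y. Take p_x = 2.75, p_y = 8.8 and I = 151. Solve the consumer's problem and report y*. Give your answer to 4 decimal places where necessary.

Let x' = x−6, y' = y−12. MRS = 2·y'/x' = p_x/p_y.
After buying the subsistence bundle (6, 12), a share 2/3 of the remaining income goes to x: x* = 6 + 2/3·(I − 6p_x − 12p_y)/p_x.
Discretionary income = 151 − 6·2.75 − 12·8.8 = 28.9; y* = 12 + 1/3·28.9/8.8 = 13.0947.

y* = 13.0947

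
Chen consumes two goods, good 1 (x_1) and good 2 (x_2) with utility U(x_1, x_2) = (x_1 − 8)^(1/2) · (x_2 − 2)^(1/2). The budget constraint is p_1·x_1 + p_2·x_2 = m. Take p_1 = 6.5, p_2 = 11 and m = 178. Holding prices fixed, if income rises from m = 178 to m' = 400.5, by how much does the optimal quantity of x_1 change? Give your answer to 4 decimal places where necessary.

This is Cobb-Douglas in (x_1−8, x_2−2): tangency gives 0.5·p_2·(x_2−2) = 0.5·p_1·(x_1−8).
Substituting into the budget: x_1* = 8 + 0.5·(m − 8·p_1 − 2·p_2)/p_1, and x_2* = 2 + 0.5·(…)/p_2.
Discretionary income = 178 − 8·6.5 − 2·11 = 104; x_1* = 8 + 0.5·104/6.5 = 16.
At m' = 400.5: x_1* = 33.1154. Change: 33.1154 − 16 = 17.1154.

Δx_1* = 17.1154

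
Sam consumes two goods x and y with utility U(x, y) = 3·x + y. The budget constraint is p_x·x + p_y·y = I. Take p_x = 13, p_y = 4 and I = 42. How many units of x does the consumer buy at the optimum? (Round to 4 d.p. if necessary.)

Linear utility — the consumer picks whichever good has higher MU/price: 3/13 = 0.2308 vs 1/4 = 0.25.
y gives more utility per dollar, so spend all income on y: y* = I/p_y, x* = 0.
Numerically: x* = 0, y* = 10.5.

x* = 0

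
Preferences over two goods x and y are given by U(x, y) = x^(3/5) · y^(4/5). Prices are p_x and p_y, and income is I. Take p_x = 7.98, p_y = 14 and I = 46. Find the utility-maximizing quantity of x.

The MRS is (3/4)·y/x. Set MRS = p_x/p_y.
So 0.6·p_y·y = 0.8·p_x·x; combined with the budget, a share 3/7 of income goes to x.
Demand: x*(p_x,p_y,I) = 3/7·I/p_x and y* = 4/7·I/p_y.
At p_x=7.98, p_y=14, I=46: x* = 3/7·46/7.98 = 2.4705.

x* = 2.4705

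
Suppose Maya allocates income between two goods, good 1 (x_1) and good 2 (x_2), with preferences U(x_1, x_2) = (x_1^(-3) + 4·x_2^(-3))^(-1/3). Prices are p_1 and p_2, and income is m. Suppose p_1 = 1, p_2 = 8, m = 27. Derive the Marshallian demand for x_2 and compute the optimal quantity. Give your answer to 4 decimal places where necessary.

x_2* = 2.9382

MU_x_1 ∝ x_1^(-4), MU_x_2 ∝ 4·x_2^(-4), so MRS = (1/4)·(x_2/x_1)^(4) = p_1/p_2.
Hence x_2/x_1 = (4·p_1/p_2)^(1/(4)), i.e. raised to the 0.25 power.
Substitute x_2 = (x_2/x_1)·x_1 into the budget: x_1* = m/(p_1 + p_2·(x_2/x_1)).
Numerically x_2/x_1 = 0.840896, so x_1* = 27/(1 + 8·0.840896) = 3.4942 and x_2* = 0.840896·3.4942 = 2.9382.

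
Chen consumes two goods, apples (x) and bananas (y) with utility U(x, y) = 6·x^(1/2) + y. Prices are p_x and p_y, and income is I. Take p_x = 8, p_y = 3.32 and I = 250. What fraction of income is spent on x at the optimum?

MU_x = 3/√x, MU_y = 1. Tangency: 3/√x = p_x/p_y.
Thus x* = (3·p_y/p_x)² — independent of I — with the rest of income spent on y.
Plugging in: x* = (3·3.32/8)² = 1.55, y* = 71.5662.
Expenditure on x: 8·1.55 = 12.4002; share = 0.0496.

share on x = 0.0496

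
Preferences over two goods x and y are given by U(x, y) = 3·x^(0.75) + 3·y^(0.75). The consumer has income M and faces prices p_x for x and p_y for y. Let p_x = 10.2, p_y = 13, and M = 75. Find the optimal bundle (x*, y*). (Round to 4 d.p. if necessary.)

MU_x ∝ 3·x^(-0.25), MU_y ∝ 3·y^(-0.25), so MRS = (y/x)^(0.25) = p_x/p_y.
Hence y/x = (p_x/p_y)^(1/(0.25)), i.e. raised to the 4 power.
With the ratio pinned down, the budget gives x* = M/(p_x + p_y·(y/x)) and y* = (y/x)·x*.
Numerically y/x = 0.37899, so x* = 75/(10.2 + 13·0.37899) = 4.9581 and y* = 0.37899·4.9581 = 1.8791.

x* = 4.9581, y* = 1.8791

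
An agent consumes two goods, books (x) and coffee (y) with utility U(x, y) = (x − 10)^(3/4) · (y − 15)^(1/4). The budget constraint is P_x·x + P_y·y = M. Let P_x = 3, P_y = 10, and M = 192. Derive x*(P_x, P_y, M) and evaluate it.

x* = 13

MRS = 3·(y−15)/(x−10). Tangency with P_x/P_y gives y−15 = (1/3)·(P_x/P_y)·(x−10).
After buying the subsistence bundle (10, 15), a share 0.75 of the remaining income goes to x: x* = 10 + 0.75·(M − 10P_x − 15P_y)/P_x.
Discretionary income = 192 − 10·3 − 15·10 = 12; x* = 10 + 0.75·12/3 = 13.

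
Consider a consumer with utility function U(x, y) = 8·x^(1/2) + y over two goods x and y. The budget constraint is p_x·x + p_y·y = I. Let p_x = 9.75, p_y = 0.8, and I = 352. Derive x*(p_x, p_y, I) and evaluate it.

MU_x = 4/√x, MU_y = 1. Tangency: 4/√x = p_x/p_y.
Solve: √x = 4·p_y/p_x, so x*(p_x,p_y) = (4·p_y/p_x)², and y* = (I − p_x·x*)/p_y.
Plugging in: x* = (4·0.8/9.75)² = 0.1077.

x* = 0.1077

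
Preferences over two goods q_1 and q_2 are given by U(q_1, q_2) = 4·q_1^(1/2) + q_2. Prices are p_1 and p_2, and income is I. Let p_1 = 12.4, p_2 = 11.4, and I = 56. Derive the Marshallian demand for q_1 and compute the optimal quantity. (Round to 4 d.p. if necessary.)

q_1* = 3.3809

Set MRS = p_1/p_2: 2·q_1^(−1/2) = p_1/p_2.
Solve: √q_1 = 2·p_2/p_1, so q_1*(p_1,p_2) = (2·p_2/p_1)², and q_2* = (I − p_1·q_1*)/p_2.
Plugging in: q_1* = (2·11.4/12.4)² = 3.3809.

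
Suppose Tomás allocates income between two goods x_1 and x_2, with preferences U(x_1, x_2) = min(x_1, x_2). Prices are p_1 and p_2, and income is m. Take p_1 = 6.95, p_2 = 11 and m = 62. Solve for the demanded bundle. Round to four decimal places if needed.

Leontief preferences: the optimum is at the kink where x_1/1 = x_2/1, i.e. x_2 = x_1.
Budget: p_1·x_1 + p_2·x_1 = m, so (p_1 + p_2)·x_1 = m.
Demand: x_1*(p_1,p_2,m) = m/(p_1 + p_2), x_2* = m/(p_1 + p_2).
Here 6.95 + 11 = 17.95, giving x_1* = 3.454 and x_2* = 3.454.

x_1* = 3.454, x_2* = 3.454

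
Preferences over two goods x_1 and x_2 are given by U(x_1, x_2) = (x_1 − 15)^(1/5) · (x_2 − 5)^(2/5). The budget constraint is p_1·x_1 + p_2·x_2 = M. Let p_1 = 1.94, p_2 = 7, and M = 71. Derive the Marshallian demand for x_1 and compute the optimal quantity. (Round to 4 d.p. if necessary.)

x_1* = 16.1856

Discretionary income = 71 − 15·1.94 − 5·7 = 6.9; x_1* = 15 + 1/3·6.9/1.94 = 16.1856.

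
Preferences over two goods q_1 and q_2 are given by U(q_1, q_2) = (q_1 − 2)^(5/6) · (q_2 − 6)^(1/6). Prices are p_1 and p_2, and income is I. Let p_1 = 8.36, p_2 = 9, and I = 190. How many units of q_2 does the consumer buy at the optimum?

q_2* = 8.2089

MRS = 5·(q_2−6)/(q_1−2). Tangency with p_1/p_2 gives q_2−6 = (1/5)·(p_1/p_2)·(q_1−2).
Substituting into the budget: q_1* = 2 + 5/6·(I − 2·p_1 − 6·p_2)/p_1, and q_2* = 6 + 1/6·(…)/p_2.
Discretionary income = 190 − 2·8.36 − 6·9 = 119.28; q_2* = 6 + 1/6·119.28/9 = 8.2089.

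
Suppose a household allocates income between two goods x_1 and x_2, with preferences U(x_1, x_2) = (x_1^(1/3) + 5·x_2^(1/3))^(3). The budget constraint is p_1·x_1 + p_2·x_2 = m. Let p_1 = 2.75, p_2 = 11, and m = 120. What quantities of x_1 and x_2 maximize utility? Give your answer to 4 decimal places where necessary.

MRS = MU_x_1/MU_x_2 = (1/5)·(x_2/x_1)^(2/3). Set equal to p_1/p_2.
Hence x_2/x_1 = (5·p_1/p_2)^(1/(2/3)), i.e. raised to the 1.5 power.
Substitute x_2 = (x_2/x_1)·x_1 into the budget: x_1* = m/(p_1 + p_2·(x_2/x_1)).
Numerically x_2/x_1 = 1.397542, so x_1* = 120/(2.75 + 11·1.397542) = 6.6214 and x_2* = 1.397542·6.6214 = 9.2537.

x_1* = 6.6214, x_2* = 9.2537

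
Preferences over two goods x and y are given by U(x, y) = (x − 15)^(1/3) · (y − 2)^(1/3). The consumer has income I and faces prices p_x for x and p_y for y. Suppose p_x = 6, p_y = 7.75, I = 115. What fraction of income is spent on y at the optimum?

MRS = (y−2)/(x−15). Tangency with p_x/p_y gives y−2 = (p_x/p_y)·(x−15).
Substituting into the budget: x* = 15 + 0.5·(I − 15·p_x − 2·p_y)/p_x, and y* = 2 + 0.5·(…)/p_y.
Discretionary income = 115 − 15·6 − 2·7.75 = 9.5; x* = 15 + 0.5·9.5/6 = 15.7917; y* = 2 + 0.5·9.5/7.75 = 2.6129.
Expenditure on y: 7.75·2.6129 = 20.25; share = 0.1761.

share on y = 0.1761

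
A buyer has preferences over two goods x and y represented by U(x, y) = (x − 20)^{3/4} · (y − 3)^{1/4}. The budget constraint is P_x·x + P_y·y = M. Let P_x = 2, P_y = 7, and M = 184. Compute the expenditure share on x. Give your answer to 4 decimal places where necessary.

This is Cobb-Douglas in (x−20, y−3): tangency gives 0.75·P_y·(y−3) = 0.25·P_x·(x−20).
Substituting into the budget: x* = 20 + 0.75·(M − 20·P_x − 3·P_y)/P_x, and y* = 3 + 0.25·(…)/P_y.
Discretionary income = 184 − 20·2 − 3·7 = 123; x* = 20 + 0.75·123/2 = 66.125; y* = 3 + 0.25·123/7 = 7.3929.
Expenditure on x: 2·66.125 = 132.25; share = 0.7188.

share on x = 0.7188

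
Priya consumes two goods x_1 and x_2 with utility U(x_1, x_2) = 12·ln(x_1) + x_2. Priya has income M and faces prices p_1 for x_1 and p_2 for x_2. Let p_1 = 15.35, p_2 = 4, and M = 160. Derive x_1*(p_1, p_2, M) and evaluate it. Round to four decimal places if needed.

x_1* = 3.127

MU_x_1 = 12/x_1, MU_x_2 = 1. Tangency: 12/x_1 = p_1/p_2.
So x_1*(p_1,p_2) = 12·p_2/p_1, independent of income; and x_2* = (M − 12·p_2)/p_2.
At the given prices: x_1* = 12·4/15.35 = 3.127.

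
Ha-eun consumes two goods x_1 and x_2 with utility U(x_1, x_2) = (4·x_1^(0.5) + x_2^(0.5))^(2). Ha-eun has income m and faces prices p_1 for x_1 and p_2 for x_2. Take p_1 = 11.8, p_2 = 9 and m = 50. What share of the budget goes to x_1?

From the CES first-order condition, 4·(x_2/x_1)^(0.5) = p_1/p_2.
Hence x_2/x_1 = ((1/4)·p_1/p_2)^(1/(0.5)), i.e. raised to the 2 power.
Substitute x_2 = (x_2/x_1)·x_1 into the budget: x_1* = m/(p_1 + p_2·(x_2/x_1)).
Numerically x_2/x_1 = 0.107438, so x_1* = 50/(11.8 + 9·0.107438) = 3.9164 and x_2* = 0.107438·3.9164 = 0.4208.
Expenditure on x_1: 11.8·3.9164 = 46.2131; share = 0.9243.

share on x_1 = 0.9243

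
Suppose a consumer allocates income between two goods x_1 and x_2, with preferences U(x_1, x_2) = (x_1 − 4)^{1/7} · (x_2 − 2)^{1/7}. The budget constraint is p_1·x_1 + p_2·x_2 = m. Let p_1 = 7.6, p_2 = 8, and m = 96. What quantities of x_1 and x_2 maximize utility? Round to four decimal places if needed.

Discretionary income = 96 − 4·7.6 − 2·8 = 49.6; x_1* = 4 + 0.5·49.6/7.6 = 7.2632; x_2* = 2 + 0.5·49.6/8 = 5.1.

x_1* = 7.2632, x_2* = 5.1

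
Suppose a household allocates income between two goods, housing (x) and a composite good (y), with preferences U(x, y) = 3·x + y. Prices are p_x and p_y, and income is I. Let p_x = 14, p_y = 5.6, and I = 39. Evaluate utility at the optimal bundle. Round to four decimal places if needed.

Perfect substitutes: compare marginal utility per dollar. 3/p_x vs 1/p_y → 0.2143 vs 0.1786.
x gives more utility per dollar, so spend all income on x: x* = I/p_x, y* = 0.
Numerically: x* = 2.7857, y* = 0.
Utility at the optimum: U(2.7857, 0) = 8.3571.

V = 8.3571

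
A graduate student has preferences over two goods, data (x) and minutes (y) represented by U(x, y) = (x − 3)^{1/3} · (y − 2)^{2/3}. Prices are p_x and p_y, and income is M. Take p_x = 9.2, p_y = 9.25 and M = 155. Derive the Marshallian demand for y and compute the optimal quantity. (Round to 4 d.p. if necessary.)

y* = 9.8486

This is Cobb-Douglas in (x−3, y−2): tangency gives 1/3·p_y·(y−2) = 2/3·p_x·(x−3).
Substituting into the budget: x* = 3 + 1/3·(M − 3·p_x − 2·p_y)/p_x, and y* = 2 + 2/3·(…)/p_y.
Discretionary income = 155 − 3·9.2 − 2·9.25 = 108.9; y* = 2 + 2/3·108.9/9.25 = 9.8486.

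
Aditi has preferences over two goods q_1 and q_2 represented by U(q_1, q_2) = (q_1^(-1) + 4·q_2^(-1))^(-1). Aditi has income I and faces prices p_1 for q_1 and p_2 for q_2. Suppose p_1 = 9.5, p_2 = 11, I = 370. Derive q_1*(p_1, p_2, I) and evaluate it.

Numerically q_2/q_1 = 1.858641, so q_1* = 370/(9.5 + 11·1.858641) = 12.356.

q_1* = 12.356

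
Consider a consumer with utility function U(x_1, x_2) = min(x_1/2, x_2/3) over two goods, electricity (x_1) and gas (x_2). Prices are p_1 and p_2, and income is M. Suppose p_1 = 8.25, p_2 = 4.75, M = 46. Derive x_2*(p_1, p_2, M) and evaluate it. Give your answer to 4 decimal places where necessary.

With perfect complements, no substitution: consume in ratio x_1:x_2 = 2:3.
Budget: p_1·x_1 + p_2·(3/2)·x_1 = M, so (2·p_1 + 3·p_2)·x_1 = 2·M.
Demand: x_1*(p_1,p_2,M) = 2·M/(2·p_1 + 3·p_2), x_2* = 3·M/(2·p_1 + 3·p_2).
Here 2·8.25 + 3·4.75 = 30.75, giving x_2* = 4.4878.

x_2* = 4.4878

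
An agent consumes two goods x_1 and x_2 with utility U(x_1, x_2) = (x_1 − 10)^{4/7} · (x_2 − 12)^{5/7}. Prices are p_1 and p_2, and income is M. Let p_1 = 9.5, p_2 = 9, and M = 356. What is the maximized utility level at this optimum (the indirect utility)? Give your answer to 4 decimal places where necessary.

V = 15.311

This is Cobb-Douglas in (x_1−10, x_2−12): tangency gives 4/7·p_2·(x_2−12) = 5/7·p_1·(x_1−10).
After buying the subsistence bundle (10, 12), a share 4/9 of the remaining income goes to x_1: x_1* = 10 + 4/9·(M − 10p_1 − 12p_2)/p_1.
Discretionary income = 356 − 10·9.5 − 12·9 = 153; x_1* = 10 + 4/9·153/9.5 = 17.1579; x_2* = 12 + 5/9·153/9 = 21.4444.
Utility at the optimum: U(17.1579, 21.4444) = 15.311.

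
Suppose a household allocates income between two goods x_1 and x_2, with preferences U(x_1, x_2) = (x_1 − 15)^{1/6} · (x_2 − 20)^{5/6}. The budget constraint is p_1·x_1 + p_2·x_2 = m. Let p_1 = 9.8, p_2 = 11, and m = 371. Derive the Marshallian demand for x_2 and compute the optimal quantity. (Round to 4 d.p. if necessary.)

x_2* = 20.303

This is Cobb-Douglas in (x_1−15, x_2−20): tangency gives 1/6·p_2·(x_2−20) = 5/6·p_1·(x_1−15).
Substituting into the budget: x_1* = 15 + 1/6·(m − 15·p_1 − 20·p_2)/p_1, and x_2* = 20 + 5/6·(…)/p_2.
Discretionary income = 371 − 15·9.8 − 20·11 = 4; x_2* = 20 + 5/6·4/11 = 20.303.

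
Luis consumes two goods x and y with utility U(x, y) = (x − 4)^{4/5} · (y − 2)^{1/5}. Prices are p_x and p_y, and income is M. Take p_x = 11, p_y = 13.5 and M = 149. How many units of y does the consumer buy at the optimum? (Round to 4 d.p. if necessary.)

y* = 3.1556

MRS = 4·(y−2)/(x−4). Tangency with p_x/p_y gives y−2 = (1/4)·(p_x/p_y)·(x−4).
Substituting into the budget: x* = 4 + 0.8·(M − 4·p_x − 2·p_y)/p_x, and y* = 2 + 0.2·(…)/p_y.
Discretionary income = 149 − 4·11 − 2·13.5 = 78; y* = 2 + 0.2·78/13.5 = 3.1556.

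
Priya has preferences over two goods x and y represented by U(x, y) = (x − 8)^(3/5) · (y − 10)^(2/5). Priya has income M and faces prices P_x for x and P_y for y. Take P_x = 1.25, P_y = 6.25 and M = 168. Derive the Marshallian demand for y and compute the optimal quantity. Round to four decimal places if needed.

This is Cobb-Douglas in (x−8, y−10): tangency gives 0.6·P_y·(y−10) = 0.4·P_x·(x−8).
Substituting into the budget: x* = 8 + 0.6·(M − 8·P_x − 10·P_y)/P_x, and y* = 10 + 0.4·(…)/P_y.
Discretionary income = 168 − 8·1.25 − 10·6.25 = 95.5; y* = 10 + 0.4·95.5/6.25 = 16.112.

y* = 16.112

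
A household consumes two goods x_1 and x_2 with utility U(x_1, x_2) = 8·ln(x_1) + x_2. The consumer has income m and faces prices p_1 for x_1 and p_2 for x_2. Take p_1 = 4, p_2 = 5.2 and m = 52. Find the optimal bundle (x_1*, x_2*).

x_1* = 10.4, x_2* = 2

At the given prices: x_1* = 8·5.2/4 = 10.4, and x_2* = 2.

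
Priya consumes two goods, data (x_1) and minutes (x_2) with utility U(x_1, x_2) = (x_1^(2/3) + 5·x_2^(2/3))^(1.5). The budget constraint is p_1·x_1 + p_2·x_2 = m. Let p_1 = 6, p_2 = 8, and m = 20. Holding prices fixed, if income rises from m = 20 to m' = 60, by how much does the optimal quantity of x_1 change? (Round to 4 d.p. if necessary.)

With the ratio pinned down, the budget gives x_1* = m/(p_1 + p_2·(x_2/x_1)) and x_2* = (x_2/x_1)·x_1*.
Numerically x_2/x_1 = 52.734375, so x_1* = 20/(6 + 8·52.734375) = 0.0467.
At m' = 60: x_1* = 0.1402. Change: 0.1402 − 0.0467 = 0.0935.

Δx_1* = 0.0935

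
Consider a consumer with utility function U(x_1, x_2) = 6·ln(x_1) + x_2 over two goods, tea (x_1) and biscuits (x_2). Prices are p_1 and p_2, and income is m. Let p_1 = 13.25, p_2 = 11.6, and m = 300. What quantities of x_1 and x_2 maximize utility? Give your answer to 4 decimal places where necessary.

x_1* = 5.2528, x_2* = 19.8621

So x_1*(p_1,p_2) = 6·p_2/p_1, independent of income; and x_2* = (m − 6·p_2)/p_2.
At the given prices: x_1* = 6·11.6/13.25 = 5.2528, and x_2* = 19.8621.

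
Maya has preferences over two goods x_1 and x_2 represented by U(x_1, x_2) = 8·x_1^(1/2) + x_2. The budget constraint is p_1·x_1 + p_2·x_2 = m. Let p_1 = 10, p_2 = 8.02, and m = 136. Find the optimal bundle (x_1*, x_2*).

x_1* = 10.2913, x_2* = 4.1256

MU_x_1 = 4/√x_1, MU_x_2 = 1. Tangency: 4/√x_1 = p_1/p_2.
Thus x_1* = (4·p_2/p_1)² — independent of m — with the rest of income spent on x_2.
Plugging in: x_1* = (4·8.02/10)² = 10.2913, x_2* = 4.1256.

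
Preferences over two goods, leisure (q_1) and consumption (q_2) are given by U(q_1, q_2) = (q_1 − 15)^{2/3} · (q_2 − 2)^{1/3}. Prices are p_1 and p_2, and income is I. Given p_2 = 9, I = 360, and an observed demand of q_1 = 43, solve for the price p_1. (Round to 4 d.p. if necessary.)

p_1 = 6

Let q_1' = q_1−15, q_2' = q_2−2. MRS = 2·q_2'/q_1' = p_1/p_2.
Substituting into the budget: q_1* = 15 + 2/3·(I − 15·p_1 − 2·p_2)/p_1, and q_2* = 2 + 1/3·(…)/p_2.
Set q_1* = 43 in the demand function and solve for p_1: p_1 = 6.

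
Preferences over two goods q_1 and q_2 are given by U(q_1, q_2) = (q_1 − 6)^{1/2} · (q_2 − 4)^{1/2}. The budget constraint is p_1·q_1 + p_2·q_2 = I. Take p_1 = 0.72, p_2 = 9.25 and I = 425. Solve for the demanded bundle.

MRS = (q_2−4)/(q_1−6). Tangency with p_1/p_2 gives q_2−4 = (p_1/p_2)·(q_1−6).
Substituting into the budget: q_1* = 6 + 0.5·(I − 6·p_1 − 4·p_2)/p_1, and q_2* = 4 + 0.5·(…)/p_2.
Discretionary income = 425 − 6·0.72 − 4·9.25 = 383.68; q_1* = 6 + 0.5·383.68/0.72 = 272.4444; q_2* = 4 + 0.5·383.68/9.25 = 24.7395.

q_1* = 272.4444, q_2* = 24.7395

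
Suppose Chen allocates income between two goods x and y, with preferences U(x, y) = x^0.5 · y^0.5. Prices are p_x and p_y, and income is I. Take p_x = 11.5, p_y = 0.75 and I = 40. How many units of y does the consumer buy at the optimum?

MU_x/MU_y = (0.5·y)/(0.5·x); tangency sets this equal to p_x/p_y.
So 0.5·p_y·y = 0.5·p_x·x; combined with the budget, a share 0.5 of income goes to x.
Demand: x*(p_x,p_y,I) = 0.5·I/p_x and y* = 0.5·I/p_y.
At p_x=11.5, p_y=0.75, I=40: y* = 0.5·40/0.75 = 26.6667.

y* = 26.6667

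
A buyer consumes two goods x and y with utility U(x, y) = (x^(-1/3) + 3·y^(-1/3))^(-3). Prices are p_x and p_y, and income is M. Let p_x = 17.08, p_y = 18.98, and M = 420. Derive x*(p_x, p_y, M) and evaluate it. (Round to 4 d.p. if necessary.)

x* = 7.3614

MRS = MU_x/MU_y = (1/3)·(y/x)^(4/3). Set equal to p_x/p_y.
Hence y/x = (3·p_x/p_y)^(1/(4/3)), i.e. raised to the 0.75 power.
Substitute y = (y/x)·x into the budget: x* = M/(p_x + p_y·(y/x)).
Numerically y/x = 2.106128, so x* = 420/(17.08 + 18.98·2.106128) = 7.3614.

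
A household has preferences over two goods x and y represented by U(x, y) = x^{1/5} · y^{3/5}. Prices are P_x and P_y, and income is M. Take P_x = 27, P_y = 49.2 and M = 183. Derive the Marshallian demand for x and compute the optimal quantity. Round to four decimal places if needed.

The MRS is (1/3)·y/x. Set MRS = P_x/P_y.
So 0.2·P_y·y = 0.6·P_x·x; combined with the budget, a share 0.25 of income goes to x.
Demand: x*(P_x,P_y,M) = 0.25·M/P_x and y* = 0.75·M/P_y.
At P_x=27, P_y=49.2, M=183: x* = 0.25·183/27 = 1.6944.

x* = 1.6944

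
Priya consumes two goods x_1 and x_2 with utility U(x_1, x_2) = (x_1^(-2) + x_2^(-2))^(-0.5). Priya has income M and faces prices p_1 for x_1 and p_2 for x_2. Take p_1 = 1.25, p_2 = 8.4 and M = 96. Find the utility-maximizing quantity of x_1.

MRS = MU_x_1/MU_x_2 = (x_2/x_1)^(3). Set equal to p_1/p_2.
Solve for the ratio: x_2/x_1 = [p_1/p_2]^(1/3).
With the ratio pinned down, the budget gives x_1* = M/(p_1 + p_2·(x_2/x_1)) and x_2* = (x_2/x_1)·x_1*.
Numerically x_2/x_1 = 0.52992, so x_1* = 96/(1.25 + 8.4·0.52992) = 16.8382.

x_1* = 16.8382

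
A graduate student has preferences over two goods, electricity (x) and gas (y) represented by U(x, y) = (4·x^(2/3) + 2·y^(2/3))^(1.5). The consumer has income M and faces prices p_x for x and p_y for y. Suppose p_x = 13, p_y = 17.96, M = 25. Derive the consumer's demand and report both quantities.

x* = 1.8049, y* = 0.0856

Numerically y/x = 0.047405, so x* = 25/(13 + 17.96·0.047405) = 1.8049 and y* = 0.047405·1.8049 = 0.0856.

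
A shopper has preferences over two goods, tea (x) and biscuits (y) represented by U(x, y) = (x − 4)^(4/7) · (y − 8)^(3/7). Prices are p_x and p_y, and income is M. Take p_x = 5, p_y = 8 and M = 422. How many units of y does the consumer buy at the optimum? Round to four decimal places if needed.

y* = 26.1071

This is Cobb-Douglas in (x−4, y−8): tangency gives 4/7·p_y·(y−8) = 3/7·p_x·(x−4).
After buying the subsistence bundle (4, 8), a share 4/7 of the remaining income goes to x: x* = 4 + 4/7·(M − 4p_x − 8p_y)/p_x.
Discretionary income = 422 − 4·5 − 8·8 = 338; y* = 8 + 3/7·338/8 = 26.1071.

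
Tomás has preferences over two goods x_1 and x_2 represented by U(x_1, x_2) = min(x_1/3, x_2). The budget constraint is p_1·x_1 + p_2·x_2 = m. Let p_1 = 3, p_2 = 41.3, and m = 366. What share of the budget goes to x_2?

share on x_2 = 0.8211

With perfect complements, no substitution: consume in ratio x_1:x_2 = 3:1.
Budget: p_1·x_1 + p_2·(1/3)·x_1 = m, so (3·p_1 + p_2)·x_1 = 3·m.
Demand: x_1*(p_1,p_2,m) = 3·m/(3·p_1 + p_2), x_2* = m/(3·p_1 + p_2).
Here 3·3 + 41.3 = 50.3, giving x_1* = 21.829 and x_2* = 7.2763.
Expenditure on x_2: 41.3·7.2763 = 300.5129; share = 0.8211.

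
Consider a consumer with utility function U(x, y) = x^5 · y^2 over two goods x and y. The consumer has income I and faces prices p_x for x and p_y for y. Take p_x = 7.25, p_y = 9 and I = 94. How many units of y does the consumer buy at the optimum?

y* = 2.9841

Demand: x*(p_x,p_y,I) = 5/7·I/p_x and y* = 2/7·I/p_y.
At p_x=7.25, p_y=9, I=94: y* = 2/7·94/9 = 2.9841.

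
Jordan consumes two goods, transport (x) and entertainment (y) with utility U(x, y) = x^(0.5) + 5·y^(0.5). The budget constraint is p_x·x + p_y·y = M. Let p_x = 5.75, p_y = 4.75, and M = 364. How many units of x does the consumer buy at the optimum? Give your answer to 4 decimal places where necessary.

x* = 2.0249

Numerically y/x = 36.634349, so x* = 364/(5.75 + 4.75·36.634349) = 2.0249.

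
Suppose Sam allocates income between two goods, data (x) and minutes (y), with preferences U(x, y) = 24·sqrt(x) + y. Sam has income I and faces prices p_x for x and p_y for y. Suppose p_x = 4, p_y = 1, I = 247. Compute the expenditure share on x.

Utility is quasi-linear in y; the FOC for x is 12/√x = p_x/p_y.
Solve: √x = 12·p_y/p_x, so x*(p_x,p_y) = (12·p_y/p_x)², and y* = (I − p_x·x*)/p_y.
Plugging in: x* = (12·1/4)² = 9, y* = 211.
Expenditure on x: 4·9 = 36; share = 0.1457.

share on x = 0.1457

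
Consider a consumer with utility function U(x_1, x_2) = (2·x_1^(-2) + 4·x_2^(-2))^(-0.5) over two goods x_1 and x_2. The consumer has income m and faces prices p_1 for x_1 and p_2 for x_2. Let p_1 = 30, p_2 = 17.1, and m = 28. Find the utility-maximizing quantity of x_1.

From the CES first-order condition, (1/2)·(x_2/x_1)^(3) = p_1/p_2.
Hence x_2/x_1 = (2·p_1/p_2)^(1/(3)), i.e. raised to the 1/3 power.
With the ratio pinned down, the budget gives x_1* = m/(p_1 + p_2·(x_2/x_1)) and x_2* = (x_2/x_1)·x_1*.
Numerically x_2/x_1 = 1.519562, so x_1* = 28/(30 + 17.1·1.519562) = 0.5001.

x_1* = 0.5001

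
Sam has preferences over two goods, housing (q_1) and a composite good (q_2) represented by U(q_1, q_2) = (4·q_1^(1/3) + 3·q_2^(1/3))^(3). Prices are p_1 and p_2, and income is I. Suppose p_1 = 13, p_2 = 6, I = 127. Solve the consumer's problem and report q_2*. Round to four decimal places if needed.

q_2* = 10.3456

With the ratio pinned down, the budget gives q_1* = I/(p_1 + p_2·(q_2/q_1)) and q_2* = (q_2/q_1)·q_1*.
Numerically q_2/q_1 = 2.071477, so q_1* = 127/(13 + 6·2.071477) = 4.9943 and q_2* = 2.071477·4.9943 = 10.3456.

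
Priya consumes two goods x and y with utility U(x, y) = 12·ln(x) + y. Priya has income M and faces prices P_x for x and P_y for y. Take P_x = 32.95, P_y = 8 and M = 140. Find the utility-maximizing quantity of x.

So x*(P_x,P_y) = 12·P_y/P_x, independent of income; and y* = (M − 12·P_y)/P_y.
At the given prices: x* = 12·8/32.95 = 2.9135.

x* = 2.9135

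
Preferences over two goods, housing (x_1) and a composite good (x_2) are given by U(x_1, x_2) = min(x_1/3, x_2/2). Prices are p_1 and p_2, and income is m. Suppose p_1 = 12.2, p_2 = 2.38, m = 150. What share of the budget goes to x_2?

share on x_2 = 0.1151

Leontief preferences: the optimum is at the kink where x_1/3 = x_2/2, i.e. x_2 = (2/3)·x_1.
Budget: p_1·x_1 + p_2·(2/3)·x_1 = m, so (3·p_1 + 2·p_2)·x_1 = 3·m.
Demand: x_1*(p_1,p_2,m) = 3·m/(3·p_1 + 2·p_2), x_2* = 2·m/(3·p_1 + 2·p_2).
Here 3·12.2 + 2·2.38 = 41.36, giving x_1* = 10.8801 and x_2* = 7.2534.
Expenditure on x_2: 2.38·7.2534 = 17.2631; share = 0.1151.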